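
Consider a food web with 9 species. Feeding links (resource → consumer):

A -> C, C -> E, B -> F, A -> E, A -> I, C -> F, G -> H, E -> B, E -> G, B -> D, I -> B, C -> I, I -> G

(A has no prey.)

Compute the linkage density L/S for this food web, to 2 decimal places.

There are L = 13 links among S = 9 species.
L/S = 13/9 = 1.4444 ≈ 1.44.

L/S = 1.44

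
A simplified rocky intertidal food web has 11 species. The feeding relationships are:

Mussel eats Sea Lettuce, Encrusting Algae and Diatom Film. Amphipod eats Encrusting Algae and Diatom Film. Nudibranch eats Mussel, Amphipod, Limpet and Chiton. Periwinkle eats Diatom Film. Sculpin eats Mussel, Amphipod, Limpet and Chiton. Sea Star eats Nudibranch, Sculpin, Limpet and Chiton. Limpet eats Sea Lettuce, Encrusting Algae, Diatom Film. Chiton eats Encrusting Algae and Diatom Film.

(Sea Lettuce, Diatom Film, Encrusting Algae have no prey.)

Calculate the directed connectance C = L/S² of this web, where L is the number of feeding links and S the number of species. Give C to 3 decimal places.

The web has S = 11 species and L = 23 feeding links.
C = L / S² = 23 / 121 = 0.1901 ≈ 0.190.

C = 0.190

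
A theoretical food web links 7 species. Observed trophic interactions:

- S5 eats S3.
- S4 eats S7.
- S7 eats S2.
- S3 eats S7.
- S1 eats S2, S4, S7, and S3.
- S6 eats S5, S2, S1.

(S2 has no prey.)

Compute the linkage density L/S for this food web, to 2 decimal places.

There are L = 11 links among S = 7 species.
L/S = 11/7 = 1.5714 ≈ 1.57.

L/S = 1.57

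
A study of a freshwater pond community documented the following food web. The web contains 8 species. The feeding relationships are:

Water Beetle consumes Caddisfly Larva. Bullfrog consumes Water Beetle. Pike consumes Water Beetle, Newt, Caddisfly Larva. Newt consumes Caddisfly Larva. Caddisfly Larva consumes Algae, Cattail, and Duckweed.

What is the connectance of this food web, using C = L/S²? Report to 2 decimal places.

C = 0.14

The web has S = 8 species and L = 9 feeding links.
C = L / S² = 9 / 64 = 0.1406 ≈ 0.14.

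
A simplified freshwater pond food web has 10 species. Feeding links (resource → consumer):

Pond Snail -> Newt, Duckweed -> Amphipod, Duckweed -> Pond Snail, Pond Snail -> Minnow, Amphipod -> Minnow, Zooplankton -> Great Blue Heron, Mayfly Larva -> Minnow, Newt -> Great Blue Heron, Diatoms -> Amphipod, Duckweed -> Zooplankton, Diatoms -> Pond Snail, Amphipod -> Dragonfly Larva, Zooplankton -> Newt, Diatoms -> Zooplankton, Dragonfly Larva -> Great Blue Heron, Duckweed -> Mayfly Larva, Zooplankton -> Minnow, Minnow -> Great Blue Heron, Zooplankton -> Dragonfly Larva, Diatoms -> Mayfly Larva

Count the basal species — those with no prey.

2

Basal species (no prey listed): Duckweed, Diatoms.
Count: 2.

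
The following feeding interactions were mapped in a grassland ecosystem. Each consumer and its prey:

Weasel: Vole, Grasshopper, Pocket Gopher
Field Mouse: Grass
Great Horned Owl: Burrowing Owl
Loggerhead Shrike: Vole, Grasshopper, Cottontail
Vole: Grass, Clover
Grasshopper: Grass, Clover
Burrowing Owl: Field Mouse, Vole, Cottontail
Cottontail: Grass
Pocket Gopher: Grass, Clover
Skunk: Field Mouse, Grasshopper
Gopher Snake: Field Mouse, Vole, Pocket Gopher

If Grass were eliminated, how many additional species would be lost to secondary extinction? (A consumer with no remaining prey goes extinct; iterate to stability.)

Remove Grass.
Round 1: Field Mouse (all prey gone), Cottontail (all prey gone) → extinct.
No further losses. Total secondary extinctions: 2.

2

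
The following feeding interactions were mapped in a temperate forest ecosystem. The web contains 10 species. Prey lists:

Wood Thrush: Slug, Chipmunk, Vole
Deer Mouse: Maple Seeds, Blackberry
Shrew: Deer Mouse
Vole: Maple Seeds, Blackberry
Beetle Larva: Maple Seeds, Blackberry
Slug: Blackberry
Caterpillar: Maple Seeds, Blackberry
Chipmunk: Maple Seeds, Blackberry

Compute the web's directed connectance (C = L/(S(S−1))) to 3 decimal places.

C = 0.167

The web has S = 10 species and L = 15 feeding links.
C = L / (S(S−1)) = 15 / 90 = 0.1667 ≈ 0.167.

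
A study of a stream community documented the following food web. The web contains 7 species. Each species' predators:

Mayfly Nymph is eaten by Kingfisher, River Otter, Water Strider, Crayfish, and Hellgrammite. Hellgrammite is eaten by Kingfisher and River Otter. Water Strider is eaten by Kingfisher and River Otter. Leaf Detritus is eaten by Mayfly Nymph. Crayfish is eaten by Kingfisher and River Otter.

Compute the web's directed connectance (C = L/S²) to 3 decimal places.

C = 0.245

The web has S = 7 species and L = 12 feeding links.
C = L / S² = 12 / 49 = 0.2449 ≈ 0.245.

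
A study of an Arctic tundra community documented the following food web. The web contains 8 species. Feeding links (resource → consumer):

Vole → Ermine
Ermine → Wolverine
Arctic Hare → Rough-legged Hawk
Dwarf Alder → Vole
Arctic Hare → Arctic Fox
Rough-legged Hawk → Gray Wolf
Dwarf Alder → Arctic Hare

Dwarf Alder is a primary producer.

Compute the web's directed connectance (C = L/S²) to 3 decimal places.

The web has S = 8 species and L = 7 feeding links.
C = L / S² = 7 / 64 = 0.1094 ≈ 0.109.

C = 0.109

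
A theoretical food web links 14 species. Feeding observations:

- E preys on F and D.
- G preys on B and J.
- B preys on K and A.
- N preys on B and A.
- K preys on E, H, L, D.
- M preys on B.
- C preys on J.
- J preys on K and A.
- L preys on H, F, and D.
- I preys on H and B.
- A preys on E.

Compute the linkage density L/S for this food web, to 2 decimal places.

There are L = 22 links among S = 14 species.
L/S = 22/14 = 1.5714 ≈ 1.57.

L/S = 1.57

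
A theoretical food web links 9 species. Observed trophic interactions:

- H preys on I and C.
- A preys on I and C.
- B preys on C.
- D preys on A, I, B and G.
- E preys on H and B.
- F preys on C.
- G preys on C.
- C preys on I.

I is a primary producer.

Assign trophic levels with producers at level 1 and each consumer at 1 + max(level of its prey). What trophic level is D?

I is a producer → level 1.
C eats I → level 2.
G eats C → level 3.
D eats G (level 3); other prey at levels: I 1, B 3, A 3 → level 4.

Trophic level 4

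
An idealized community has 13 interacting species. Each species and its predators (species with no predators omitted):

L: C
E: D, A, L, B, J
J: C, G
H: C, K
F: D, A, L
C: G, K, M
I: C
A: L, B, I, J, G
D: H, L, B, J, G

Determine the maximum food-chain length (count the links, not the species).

One longest chain: F → D → J → C → G.
It has 5 species and 4 links.

4 links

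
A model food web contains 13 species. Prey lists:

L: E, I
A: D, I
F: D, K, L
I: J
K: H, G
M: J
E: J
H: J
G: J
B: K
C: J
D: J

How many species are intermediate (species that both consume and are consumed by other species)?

Intermediate species (has both prey and predators): H, E, G, D, I, K, L.
Count: 7.

7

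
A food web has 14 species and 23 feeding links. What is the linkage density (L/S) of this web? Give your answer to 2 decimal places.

There are L = 23 links among S = 14 species.
L/S = 23/14 = 1.6429 ≈ 1.64.

L/S = 1.64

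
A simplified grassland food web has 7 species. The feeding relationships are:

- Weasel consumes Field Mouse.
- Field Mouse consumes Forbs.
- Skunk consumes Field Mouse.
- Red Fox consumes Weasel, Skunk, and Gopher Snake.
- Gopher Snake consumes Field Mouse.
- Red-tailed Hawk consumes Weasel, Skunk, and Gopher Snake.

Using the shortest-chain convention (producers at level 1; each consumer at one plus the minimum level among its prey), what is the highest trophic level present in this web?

Producers (level 1): Forbs.
Following each consumer down to its lowest-level prey: Forbs → Field Mouse → Gopher Snake → Red Fox (levels 1 through 4).
All prey of Red Fox (Gopher Snake 3, Skunk 3, Weasel 3) are at level 3 or above, so Red Fox is at level 1 + 3 = 4.
Every consumer has at least one prey at level 3 or below, so none exceeds level 4.

4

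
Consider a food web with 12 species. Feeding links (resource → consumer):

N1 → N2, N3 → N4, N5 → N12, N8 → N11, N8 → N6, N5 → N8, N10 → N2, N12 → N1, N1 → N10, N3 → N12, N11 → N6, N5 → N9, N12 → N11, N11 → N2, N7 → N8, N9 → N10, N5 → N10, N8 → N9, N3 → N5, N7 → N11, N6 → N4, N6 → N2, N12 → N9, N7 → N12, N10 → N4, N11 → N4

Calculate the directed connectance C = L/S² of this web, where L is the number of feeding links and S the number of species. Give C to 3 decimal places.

The web has S = 12 species and L = 26 feeding links.
C = L / S² = 26 / 144 = 0.1806 ≈ 0.181.

C = 0.181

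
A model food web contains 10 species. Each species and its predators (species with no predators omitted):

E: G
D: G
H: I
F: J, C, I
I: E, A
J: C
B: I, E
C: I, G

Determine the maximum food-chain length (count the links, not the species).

One longest chain: F → J → C → I → E → G.
It has 6 species and 5 links.

5 links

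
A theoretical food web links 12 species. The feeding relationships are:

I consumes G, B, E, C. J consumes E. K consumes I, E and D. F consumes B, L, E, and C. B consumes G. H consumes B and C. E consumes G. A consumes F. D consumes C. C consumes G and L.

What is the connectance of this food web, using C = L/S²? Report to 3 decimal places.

The web has S = 12 species and L = 20 feeding links.
C = L / S² = 20 / 144 = 0.1389 ≈ 0.139.

C = 0.139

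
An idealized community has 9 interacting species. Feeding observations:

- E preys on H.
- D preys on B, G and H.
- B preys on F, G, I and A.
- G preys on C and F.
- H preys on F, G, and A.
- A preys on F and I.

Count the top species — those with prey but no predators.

Top species (has prey, but nothing eats it): E, D.
Count: 2.

2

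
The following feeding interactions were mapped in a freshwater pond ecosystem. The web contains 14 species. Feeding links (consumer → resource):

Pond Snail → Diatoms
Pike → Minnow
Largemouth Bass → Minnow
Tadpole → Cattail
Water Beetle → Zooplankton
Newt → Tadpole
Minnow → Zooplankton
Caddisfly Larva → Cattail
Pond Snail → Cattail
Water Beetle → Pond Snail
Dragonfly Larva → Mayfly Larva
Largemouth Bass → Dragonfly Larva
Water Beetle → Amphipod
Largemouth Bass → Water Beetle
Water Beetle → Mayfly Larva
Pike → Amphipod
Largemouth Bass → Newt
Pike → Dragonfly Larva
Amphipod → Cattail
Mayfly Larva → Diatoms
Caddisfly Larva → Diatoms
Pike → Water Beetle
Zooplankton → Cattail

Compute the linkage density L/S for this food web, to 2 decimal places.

There are L = 23 links among S = 14 species.
L/S = 23/14 = 1.6429 ≈ 1.64.

L/S = 1.64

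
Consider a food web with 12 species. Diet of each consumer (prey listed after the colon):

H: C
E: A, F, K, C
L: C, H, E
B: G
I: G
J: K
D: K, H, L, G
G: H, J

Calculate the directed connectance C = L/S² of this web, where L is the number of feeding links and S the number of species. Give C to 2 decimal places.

C = 0.12

The web has S = 12 species and L = 17 feeding links.
C = L / S² = 17 / 144 = 0.1181 ≈ 0.12.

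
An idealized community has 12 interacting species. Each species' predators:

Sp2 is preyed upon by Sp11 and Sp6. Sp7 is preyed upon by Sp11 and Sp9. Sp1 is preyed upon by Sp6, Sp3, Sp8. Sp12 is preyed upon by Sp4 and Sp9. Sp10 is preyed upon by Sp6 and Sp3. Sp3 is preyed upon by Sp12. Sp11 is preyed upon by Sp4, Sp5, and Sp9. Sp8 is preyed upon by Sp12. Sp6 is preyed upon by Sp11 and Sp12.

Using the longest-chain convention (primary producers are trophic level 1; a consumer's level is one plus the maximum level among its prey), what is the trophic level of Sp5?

Trophic level 4

Sp1 is a producer → level 1.
Sp6 eats Sp1 (level 1); other prey at levels: Sp2 1, Sp10 1 → level 2.
Sp11 eats Sp6 (level 2); other prey at levels: Sp7 1, Sp2 1 → level 3.
Sp5 eats Sp11 → level 4.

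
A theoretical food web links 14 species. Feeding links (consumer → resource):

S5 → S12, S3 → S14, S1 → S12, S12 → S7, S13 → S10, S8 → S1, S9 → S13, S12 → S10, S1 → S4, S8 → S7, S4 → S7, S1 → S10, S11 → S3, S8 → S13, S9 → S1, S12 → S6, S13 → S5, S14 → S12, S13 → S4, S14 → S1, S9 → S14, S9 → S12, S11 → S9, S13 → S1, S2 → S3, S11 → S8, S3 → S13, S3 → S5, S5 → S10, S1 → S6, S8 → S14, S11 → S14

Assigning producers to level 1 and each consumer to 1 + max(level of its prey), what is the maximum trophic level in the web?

Producers (level 1): S10, S6, S7.
S7 → S4 → S1 → S14 → S3 → S2 gives S2 level 6.
No species has a prey at level 6, so no species reaches level 7.

6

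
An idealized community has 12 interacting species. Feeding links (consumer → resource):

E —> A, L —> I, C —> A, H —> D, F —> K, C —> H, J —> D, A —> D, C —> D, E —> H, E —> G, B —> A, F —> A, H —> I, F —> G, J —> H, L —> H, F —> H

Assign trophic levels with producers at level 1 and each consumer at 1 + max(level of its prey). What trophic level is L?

D is a producer → level 1.
H eats D (level 1); other prey at levels: I 1 → level 2.
L eats H (level 2); other prey at levels: I 1 → level 3.

Trophic level 3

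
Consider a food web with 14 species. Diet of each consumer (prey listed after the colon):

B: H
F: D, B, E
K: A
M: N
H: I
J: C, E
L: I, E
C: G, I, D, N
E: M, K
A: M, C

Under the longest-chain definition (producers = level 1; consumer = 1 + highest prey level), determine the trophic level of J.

Trophic level 6

N is a producer → level 1.
M eats N → level 2.
A eats M (level 2); other prey at levels: C 2 → level 3.
K eats A → level 4.
E eats K (level 4); other prey at levels: M 2 → level 5.
J eats E (level 5); other prey at levels: C 2 → level 6.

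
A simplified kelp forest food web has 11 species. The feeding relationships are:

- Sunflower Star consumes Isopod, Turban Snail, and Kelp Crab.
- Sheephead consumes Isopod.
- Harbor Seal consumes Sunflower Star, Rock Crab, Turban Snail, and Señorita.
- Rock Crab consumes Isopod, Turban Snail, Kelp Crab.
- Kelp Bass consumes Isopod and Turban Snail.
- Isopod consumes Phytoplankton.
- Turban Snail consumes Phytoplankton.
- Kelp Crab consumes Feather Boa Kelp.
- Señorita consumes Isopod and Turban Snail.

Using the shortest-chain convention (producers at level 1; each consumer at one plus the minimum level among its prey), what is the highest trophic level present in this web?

Producers (level 1): Phytoplankton, Feather Boa Kelp.
Following each consumer down to its lowest-level prey: Phytoplankton → Turban Snail → Kelp Bass (levels 1 through 3).
All prey of Kelp Bass (Turban Snail 2, Isopod 2) are at level 2 or above, so Kelp Bass is at level 1 + 2 = 3.
Every consumer has at least one prey at level 2 or below, so none exceeds level 3.

3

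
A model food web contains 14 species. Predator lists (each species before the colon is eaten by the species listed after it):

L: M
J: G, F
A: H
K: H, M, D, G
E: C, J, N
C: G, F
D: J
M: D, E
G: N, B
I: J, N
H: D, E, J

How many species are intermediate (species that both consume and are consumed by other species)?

Intermediate species (has both prey and predators): H, M, D, E, C, J, G.
Count: 7.

7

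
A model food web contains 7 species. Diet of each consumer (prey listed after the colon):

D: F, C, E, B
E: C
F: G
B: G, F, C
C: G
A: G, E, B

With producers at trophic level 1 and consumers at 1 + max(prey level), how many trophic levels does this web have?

Producers (level 1): G.
G → C → E → D gives D level 4.
No species has a prey at level 4, so no species reaches level 5.

4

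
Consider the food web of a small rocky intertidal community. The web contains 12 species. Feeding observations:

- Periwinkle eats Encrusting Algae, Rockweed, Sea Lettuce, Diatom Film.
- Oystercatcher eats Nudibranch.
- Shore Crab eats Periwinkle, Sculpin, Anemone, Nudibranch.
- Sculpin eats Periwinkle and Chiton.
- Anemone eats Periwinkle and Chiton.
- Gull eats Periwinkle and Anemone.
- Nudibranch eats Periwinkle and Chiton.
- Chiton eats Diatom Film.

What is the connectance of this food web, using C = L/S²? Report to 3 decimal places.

The web has S = 12 species and L = 18 feeding links.
C = L / S² = 18 / 144 = 0.1250 ≈ 0.125.

C = 0.125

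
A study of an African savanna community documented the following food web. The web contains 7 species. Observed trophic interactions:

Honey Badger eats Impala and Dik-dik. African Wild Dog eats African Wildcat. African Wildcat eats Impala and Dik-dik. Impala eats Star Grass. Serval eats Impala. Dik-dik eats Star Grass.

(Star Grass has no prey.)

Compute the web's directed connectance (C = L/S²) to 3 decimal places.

The web has S = 7 species and L = 8 feeding links.
C = L / S² = 8 / 49 = 0.1633 ≈ 0.163.

C = 0.163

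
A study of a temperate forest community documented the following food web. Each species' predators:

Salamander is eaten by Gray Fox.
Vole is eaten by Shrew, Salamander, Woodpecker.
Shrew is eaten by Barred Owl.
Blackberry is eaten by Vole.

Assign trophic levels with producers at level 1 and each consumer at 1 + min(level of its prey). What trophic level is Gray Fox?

Blackberry is a producer → level 1.
Vole eats Blackberry → level 2.
Salamander eats Vole → level 3.
Gray Fox eats Salamander → level 4.
No prey of Gray Fox is below level 3, so 4 is the minimum.

Trophic level 4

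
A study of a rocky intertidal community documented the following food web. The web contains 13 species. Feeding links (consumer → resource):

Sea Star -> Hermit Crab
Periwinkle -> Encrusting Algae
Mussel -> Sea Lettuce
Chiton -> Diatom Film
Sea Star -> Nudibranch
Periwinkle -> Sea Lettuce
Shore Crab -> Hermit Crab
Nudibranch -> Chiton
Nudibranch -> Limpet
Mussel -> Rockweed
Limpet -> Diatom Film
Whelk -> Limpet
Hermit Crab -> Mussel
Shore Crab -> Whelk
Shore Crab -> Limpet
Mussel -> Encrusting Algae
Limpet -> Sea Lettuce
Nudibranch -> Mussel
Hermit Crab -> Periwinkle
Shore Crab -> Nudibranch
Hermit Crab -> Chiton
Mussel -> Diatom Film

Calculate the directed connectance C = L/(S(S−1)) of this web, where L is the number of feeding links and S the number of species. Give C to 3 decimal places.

C = 0.141

The web has S = 13 species and L = 22 feeding links.
C = L / (S(S−1)) = 22 / 156 = 0.1410 ≈ 0.141.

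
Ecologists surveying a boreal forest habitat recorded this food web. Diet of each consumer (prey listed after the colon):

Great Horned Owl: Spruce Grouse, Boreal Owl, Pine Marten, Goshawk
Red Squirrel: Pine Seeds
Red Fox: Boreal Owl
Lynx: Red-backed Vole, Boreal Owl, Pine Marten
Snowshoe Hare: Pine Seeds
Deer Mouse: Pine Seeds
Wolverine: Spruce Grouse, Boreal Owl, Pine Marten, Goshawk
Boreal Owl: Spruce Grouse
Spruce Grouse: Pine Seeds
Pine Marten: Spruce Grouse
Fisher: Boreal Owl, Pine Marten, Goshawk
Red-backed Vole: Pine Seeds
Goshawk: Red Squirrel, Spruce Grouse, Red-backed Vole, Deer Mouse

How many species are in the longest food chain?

One longest chain: Pine Seeds → Red Squirrel → Goshawk → Fisher.
It has 4 species and 3 links.

4 species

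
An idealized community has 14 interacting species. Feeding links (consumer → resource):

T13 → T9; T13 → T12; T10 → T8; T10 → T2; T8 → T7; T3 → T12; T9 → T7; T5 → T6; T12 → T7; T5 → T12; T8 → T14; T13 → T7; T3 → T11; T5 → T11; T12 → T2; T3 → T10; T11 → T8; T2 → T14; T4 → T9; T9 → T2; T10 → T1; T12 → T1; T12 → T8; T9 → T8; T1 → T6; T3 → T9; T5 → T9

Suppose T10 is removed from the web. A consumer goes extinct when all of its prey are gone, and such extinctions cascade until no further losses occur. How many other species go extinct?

0

Remove T10.
Every predator of it retains at least one other prey: T3 still has T12, T9, T11.
No consumer loses all prey, so no secondary extinctions occur.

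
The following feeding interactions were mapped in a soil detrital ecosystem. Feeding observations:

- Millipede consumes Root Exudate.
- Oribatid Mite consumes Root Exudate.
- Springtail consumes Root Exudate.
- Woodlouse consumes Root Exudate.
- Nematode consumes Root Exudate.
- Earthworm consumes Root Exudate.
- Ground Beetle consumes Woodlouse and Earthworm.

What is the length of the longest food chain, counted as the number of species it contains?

One longest chain: Root Exudate → Earthworm → Ground Beetle.
It has 3 species and 2 links.

3 species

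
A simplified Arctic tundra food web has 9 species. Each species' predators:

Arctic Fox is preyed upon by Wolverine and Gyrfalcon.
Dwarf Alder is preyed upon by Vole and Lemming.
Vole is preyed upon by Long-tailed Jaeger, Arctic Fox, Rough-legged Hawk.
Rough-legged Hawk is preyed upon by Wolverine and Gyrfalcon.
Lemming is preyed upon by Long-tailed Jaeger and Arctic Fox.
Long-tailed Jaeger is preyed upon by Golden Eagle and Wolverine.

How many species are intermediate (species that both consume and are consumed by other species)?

Intermediate species (has both prey and predators): Lemming, Vole, Rough-legged Hawk, Long-tailed Jaeger, Arctic Fox.
Count: 5.

5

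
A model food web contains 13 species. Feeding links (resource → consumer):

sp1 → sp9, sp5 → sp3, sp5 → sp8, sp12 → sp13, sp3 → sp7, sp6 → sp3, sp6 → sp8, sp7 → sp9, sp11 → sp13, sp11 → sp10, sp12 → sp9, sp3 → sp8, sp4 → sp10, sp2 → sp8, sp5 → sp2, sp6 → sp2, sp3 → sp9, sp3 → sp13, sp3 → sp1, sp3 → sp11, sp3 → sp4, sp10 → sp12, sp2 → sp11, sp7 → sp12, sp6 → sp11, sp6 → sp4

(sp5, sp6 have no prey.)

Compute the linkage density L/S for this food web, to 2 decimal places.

L/S = 2.00

There are L = 26 links among S = 13 species.
L/S = 26/13 = 2.0000 ≈ 2.00.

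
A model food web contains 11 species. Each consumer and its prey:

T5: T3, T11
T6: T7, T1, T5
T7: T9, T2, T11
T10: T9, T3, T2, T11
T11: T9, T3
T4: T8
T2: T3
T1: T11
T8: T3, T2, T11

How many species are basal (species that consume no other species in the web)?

2

Basal species (no prey listed): T9, T3.
Count: 2.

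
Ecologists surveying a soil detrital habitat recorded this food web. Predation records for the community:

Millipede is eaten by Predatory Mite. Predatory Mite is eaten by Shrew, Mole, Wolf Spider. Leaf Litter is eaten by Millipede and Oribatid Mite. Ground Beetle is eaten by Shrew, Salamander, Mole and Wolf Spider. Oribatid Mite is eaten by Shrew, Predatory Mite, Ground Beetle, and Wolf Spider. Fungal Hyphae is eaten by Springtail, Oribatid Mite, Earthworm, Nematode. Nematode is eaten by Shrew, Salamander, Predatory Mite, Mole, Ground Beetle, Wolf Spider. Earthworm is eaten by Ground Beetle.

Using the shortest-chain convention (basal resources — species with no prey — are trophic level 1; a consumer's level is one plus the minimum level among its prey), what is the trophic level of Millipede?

Trophic level 2

Leaf Litter has no prey (basal) → level 1.
Millipede eats Leaf Litter → level 2.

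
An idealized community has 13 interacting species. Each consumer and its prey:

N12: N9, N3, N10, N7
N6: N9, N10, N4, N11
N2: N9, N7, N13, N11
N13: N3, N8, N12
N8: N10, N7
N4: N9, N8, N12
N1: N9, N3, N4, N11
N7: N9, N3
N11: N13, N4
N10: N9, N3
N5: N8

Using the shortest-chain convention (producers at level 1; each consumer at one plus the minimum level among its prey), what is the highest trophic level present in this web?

4

Producers (level 1): N9, N3.
Following each consumer down to its lowest-level prey: N9 → N10 → N8 → N5 (levels 1 through 4).
All prey of N5 (N8 3) are at level 3 or above, so N5 is at level 1 + 3 = 4.
Every consumer has at least one prey at level 3 or below, so none exceeds level 4.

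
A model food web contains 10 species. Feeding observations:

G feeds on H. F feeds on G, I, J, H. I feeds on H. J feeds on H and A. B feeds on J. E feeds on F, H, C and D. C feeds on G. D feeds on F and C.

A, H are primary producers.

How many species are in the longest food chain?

One longest chain: H → G → C → D → E.
It has 5 species and 4 links.

5 species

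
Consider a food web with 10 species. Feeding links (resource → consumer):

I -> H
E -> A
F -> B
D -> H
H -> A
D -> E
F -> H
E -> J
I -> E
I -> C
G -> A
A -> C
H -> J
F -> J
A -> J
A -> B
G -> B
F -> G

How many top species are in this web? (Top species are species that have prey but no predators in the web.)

3

Top species (has prey, but nothing eats it): B, C, J.
Count: 3.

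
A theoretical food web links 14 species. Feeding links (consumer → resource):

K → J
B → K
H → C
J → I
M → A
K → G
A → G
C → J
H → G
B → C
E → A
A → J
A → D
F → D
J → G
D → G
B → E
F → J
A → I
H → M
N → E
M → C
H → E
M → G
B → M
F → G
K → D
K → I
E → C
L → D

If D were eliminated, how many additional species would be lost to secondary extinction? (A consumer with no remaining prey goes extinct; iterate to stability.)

1

Remove D.
Round 1: L (all prey gone) → extinct.
No further losses. Total secondary extinctions: 1.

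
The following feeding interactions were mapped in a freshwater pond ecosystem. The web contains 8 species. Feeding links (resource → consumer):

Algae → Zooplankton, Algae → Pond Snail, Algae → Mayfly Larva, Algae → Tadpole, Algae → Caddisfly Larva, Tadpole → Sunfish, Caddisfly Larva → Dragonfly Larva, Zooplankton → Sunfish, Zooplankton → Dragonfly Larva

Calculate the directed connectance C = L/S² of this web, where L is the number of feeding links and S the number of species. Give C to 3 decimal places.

C = 0.141

The web has S = 8 species and L = 9 feeding links.
C = L / S² = 9 / 64 = 0.1406 ≈ 0.141.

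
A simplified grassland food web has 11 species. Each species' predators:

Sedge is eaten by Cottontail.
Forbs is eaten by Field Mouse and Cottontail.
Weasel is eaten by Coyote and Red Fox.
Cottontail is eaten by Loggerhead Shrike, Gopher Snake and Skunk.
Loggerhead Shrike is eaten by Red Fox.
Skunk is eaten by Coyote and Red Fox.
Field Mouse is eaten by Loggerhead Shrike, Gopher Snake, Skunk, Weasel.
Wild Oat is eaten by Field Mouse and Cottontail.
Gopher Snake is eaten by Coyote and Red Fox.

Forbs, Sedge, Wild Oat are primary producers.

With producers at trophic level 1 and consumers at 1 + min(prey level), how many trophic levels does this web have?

Producers (level 1): Forbs, Sedge, Wild Oat.
Following each consumer down to its lowest-level prey: Forbs → Cottontail → Gopher Snake → Coyote (levels 1 through 4).
All prey of Coyote (Gopher Snake 3, Weasel 3, Skunk 3) are at level 3 or above, so Coyote is at level 1 + 3 = 4.
Every consumer has at least one prey at level 3 or below, so none exceeds level 4.

4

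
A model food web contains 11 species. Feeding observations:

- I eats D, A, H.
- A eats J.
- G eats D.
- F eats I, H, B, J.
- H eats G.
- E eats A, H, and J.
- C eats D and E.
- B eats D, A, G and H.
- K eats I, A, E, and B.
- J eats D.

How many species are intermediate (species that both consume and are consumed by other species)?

7

Intermediate species (has both prey and predators): J, G, H, A, I, B, E.
Count: 7.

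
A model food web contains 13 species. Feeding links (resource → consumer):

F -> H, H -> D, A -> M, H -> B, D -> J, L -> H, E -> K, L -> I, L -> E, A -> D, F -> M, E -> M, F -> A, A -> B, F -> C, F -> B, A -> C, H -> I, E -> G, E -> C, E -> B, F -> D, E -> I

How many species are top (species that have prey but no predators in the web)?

7

Top species (has prey, but nothing eats it): K, G, M, B, C, I, J.
Count: 7.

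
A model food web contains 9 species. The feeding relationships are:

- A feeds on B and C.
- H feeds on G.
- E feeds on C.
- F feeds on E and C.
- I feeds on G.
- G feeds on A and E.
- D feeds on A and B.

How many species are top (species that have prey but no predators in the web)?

4

Top species (has prey, but nothing eats it): D, F, I, H.
Count: 4.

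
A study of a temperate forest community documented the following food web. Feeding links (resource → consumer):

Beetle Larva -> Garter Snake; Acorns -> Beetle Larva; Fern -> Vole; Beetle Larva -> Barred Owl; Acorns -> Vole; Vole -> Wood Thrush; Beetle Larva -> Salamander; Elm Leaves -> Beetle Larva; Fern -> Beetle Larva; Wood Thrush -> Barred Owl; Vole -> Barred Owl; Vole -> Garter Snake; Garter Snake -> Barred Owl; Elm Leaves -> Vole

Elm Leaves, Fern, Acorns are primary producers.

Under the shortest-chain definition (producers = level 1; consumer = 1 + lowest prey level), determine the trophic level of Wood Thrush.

Elm Leaves is a producer → level 1.
Vole eats Elm Leaves → level 2.
Wood Thrush eats Vole → level 3.
No prey of Wood Thrush is below level 2, so 3 is the minimum.

Trophic level 3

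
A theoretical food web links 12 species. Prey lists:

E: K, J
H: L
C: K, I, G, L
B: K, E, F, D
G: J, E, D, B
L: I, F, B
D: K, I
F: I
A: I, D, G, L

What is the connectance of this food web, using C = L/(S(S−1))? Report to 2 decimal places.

C = 0.19

The web has S = 12 species and L = 25 feeding links.
C = L / (S(S−1)) = 25 / 132 = 0.1894 ≈ 0.19.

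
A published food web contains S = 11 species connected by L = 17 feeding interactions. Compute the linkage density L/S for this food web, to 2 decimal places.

There are L = 17 links among S = 11 species.
L/S = 17/11 = 1.5455 ≈ 1.55.

L/S = 1.55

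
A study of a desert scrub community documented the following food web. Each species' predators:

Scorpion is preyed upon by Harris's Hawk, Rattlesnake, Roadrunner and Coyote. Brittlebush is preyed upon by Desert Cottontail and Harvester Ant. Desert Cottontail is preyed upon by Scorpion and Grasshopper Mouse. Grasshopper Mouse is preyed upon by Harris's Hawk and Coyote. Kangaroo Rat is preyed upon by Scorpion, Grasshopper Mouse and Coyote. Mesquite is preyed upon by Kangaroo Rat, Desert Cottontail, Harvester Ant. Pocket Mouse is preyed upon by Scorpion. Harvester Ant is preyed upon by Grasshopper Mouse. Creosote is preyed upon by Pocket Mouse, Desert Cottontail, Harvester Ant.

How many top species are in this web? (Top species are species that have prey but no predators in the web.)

Top species (has prey, but nothing eats it): Coyote, Rattlesnake, Harris's Hawk, Roadrunner.
Count: 4.

4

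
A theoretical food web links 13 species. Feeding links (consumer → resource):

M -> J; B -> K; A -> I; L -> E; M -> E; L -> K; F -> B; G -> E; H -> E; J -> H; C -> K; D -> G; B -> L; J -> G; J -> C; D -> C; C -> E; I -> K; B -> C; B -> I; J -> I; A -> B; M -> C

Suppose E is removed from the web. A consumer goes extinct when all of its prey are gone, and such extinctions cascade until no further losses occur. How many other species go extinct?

Remove E.
Round 1: G (all prey gone), H (all prey gone) → extinct.
No further losses. Total secondary extinctions: 2.

2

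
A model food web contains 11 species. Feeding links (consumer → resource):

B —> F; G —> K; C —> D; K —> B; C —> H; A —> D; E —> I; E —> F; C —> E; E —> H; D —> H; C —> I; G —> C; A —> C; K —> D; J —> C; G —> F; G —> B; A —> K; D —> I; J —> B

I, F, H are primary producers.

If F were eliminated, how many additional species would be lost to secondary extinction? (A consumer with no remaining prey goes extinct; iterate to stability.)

Remove F.
Round 1: B (all prey gone) → extinct.
No further losses. Total secondary extinctions: 1.

1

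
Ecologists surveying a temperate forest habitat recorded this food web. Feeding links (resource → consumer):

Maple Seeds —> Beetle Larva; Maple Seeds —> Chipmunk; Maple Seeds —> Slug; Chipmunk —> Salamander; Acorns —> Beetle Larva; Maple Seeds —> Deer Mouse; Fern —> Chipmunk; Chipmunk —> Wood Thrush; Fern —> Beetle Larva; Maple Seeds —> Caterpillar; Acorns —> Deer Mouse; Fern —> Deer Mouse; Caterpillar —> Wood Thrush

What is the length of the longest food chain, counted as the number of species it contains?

One longest chain: Maple Seeds → Caterpillar → Wood Thrush.
It has 3 species and 2 links.

3 species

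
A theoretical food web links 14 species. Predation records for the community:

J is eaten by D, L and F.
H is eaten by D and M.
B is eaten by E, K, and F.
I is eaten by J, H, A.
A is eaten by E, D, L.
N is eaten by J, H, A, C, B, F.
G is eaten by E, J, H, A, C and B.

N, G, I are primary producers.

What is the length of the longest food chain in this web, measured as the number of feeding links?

2 links

One longest chain: N → B → F.
It has 3 species and 2 links.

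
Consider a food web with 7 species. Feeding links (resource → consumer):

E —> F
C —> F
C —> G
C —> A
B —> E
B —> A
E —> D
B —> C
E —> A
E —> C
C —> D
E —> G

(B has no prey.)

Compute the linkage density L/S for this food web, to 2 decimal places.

L/S = 1.71

There are L = 12 links among S = 7 species.
L/S = 12/7 = 1.7143 ≈ 1.71.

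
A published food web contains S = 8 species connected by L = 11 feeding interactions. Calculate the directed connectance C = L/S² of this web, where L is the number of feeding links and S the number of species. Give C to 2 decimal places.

C = 0.17

The web has S = 8 species and L = 11 feeding links.
C = L / S² = 11 / 64 = 0.1719 ≈ 0.17.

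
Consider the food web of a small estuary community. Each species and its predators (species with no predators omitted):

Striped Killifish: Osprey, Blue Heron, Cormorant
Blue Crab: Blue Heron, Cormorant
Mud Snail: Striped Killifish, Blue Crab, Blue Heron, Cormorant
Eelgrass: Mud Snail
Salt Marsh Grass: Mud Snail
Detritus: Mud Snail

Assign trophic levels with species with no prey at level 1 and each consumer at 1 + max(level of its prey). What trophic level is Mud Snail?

Salt Marsh Grass has no prey (basal) → level 1.
Mud Snail eats Salt Marsh Grass (level 1); other prey at levels: Eelgrass 1, Detritus 1 → level 2.

Trophic level 2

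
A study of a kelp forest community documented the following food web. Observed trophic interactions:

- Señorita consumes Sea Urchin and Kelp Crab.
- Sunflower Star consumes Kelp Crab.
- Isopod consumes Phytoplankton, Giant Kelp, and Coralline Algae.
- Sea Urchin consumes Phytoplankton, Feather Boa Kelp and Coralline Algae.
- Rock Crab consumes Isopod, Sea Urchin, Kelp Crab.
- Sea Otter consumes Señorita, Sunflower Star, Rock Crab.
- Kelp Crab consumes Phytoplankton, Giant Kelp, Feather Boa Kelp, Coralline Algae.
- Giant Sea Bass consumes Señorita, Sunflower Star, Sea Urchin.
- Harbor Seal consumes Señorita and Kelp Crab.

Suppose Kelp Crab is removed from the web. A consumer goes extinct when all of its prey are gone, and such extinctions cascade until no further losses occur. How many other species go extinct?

Remove Kelp Crab.
Round 1: Sunflower Star (all prey gone) → extinct.
No further losses. Total secondary extinctions: 1.

1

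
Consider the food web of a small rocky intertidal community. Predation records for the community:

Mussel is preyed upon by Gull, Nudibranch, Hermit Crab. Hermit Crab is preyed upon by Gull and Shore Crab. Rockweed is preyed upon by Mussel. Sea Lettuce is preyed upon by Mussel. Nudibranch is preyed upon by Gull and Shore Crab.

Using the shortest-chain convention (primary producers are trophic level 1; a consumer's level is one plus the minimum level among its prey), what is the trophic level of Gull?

Sea Lettuce is a producer → level 1.
Mussel eats Sea Lettuce → level 2.
Gull eats Mussel → level 3.
No prey of Gull is below level 2, so 3 is the minimum.

Trophic level 3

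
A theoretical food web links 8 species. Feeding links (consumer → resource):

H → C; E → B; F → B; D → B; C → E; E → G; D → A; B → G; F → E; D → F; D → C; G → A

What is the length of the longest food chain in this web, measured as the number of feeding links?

One longest chain: A → G → B → E → C → H.
It has 6 species and 5 links.

5 links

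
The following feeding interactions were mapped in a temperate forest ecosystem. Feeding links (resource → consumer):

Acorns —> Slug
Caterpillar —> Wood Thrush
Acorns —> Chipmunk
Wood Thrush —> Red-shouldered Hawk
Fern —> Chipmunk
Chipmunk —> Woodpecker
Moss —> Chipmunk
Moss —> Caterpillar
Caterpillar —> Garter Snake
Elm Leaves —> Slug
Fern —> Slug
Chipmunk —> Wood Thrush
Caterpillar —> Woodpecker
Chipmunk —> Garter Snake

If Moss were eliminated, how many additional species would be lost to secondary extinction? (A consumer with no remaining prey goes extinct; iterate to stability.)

Remove Moss.
Round 1: Caterpillar (all prey gone) → extinct.
No further losses. Total secondary extinctions: 1.

1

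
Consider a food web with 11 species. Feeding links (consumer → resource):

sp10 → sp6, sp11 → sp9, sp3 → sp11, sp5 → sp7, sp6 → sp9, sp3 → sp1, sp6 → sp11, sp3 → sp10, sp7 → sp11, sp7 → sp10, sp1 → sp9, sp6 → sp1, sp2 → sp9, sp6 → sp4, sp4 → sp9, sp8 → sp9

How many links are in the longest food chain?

One longest chain: sp9 → sp11 → sp6 → sp10 → sp7 → sp5.
It has 6 species and 5 links.

5 links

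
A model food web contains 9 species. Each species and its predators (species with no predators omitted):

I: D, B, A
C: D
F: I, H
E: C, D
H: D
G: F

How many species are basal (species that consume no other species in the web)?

2

Basal species (no prey listed): G, E.
Count: 2.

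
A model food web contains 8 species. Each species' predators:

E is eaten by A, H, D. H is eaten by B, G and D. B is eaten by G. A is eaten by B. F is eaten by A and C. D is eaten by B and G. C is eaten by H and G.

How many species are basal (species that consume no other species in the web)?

Basal species (no prey listed): F, E.
Count: 2.

2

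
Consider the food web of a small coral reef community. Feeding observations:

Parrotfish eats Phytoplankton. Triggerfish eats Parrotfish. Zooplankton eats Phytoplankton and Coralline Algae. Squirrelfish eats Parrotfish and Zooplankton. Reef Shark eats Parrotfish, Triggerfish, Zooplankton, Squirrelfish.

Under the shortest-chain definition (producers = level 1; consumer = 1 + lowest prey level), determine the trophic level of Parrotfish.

Phytoplankton is a producer → level 1.
Parrotfish eats Phytoplankton → level 2.

Trophic level 2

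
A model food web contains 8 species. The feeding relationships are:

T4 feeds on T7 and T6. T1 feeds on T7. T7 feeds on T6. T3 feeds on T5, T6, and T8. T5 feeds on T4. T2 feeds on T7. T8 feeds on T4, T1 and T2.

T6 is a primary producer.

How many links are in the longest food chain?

One longest chain: T6 → T7 → T4 → T5 → T3.
It has 5 species and 4 links.

4 links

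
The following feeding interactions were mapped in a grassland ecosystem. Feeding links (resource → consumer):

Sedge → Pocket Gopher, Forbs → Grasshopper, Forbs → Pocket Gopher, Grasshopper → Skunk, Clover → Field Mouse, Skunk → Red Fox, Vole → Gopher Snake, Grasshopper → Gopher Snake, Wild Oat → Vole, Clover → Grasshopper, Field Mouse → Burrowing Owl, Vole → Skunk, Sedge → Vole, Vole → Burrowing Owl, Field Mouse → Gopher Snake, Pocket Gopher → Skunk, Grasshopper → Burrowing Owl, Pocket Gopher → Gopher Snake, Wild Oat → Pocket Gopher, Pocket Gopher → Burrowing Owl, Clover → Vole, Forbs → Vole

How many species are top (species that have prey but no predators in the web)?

Top species (has prey, but nothing eats it): Burrowing Owl, Gopher Snake, Red Fox.
Count: 3.

3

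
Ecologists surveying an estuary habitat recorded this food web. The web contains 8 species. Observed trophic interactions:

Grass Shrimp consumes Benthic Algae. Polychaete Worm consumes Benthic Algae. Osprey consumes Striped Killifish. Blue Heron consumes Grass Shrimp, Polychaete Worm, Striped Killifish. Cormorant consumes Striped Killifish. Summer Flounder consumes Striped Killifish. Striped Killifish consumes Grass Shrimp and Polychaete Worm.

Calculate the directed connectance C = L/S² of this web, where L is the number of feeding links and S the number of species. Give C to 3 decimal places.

C = 0.156

The web has S = 8 species and L = 10 feeding links.
C = L / S² = 10 / 64 = 0.1562 ≈ 0.156.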